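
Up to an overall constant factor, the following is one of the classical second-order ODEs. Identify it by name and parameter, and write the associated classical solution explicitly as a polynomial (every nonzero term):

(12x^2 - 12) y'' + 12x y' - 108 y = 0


All three coefficients share the factor -12; dividing through by -12 gives  (1 - x^2) y'' - x y' + 9 y = 0.
This matches the Chebyshev equation (1 - x^2) y'' - x y' + n^2 y = 0 (note the -x y' term, not -2x y') with n^2 = 9, so n = 3; the polynomial solution is T_3(x).
With y = sum_k a_k x^k, matching x^k gives (k+2)(k+1) a_{k+2} = (k^2 - n^2) a_k = (k - 3)(k + 3) a_k. The right side vanishes at k = 3, so the series with the parity of 3 terminates at degree 3.
Standard normalization: leading coefficient of T_n is 2^(n-1), so a_3 = 2^2 = 4. Work downward with a_k = (k+1)(k+2) a_{k+2} / ((k - 3)(k + 3)):
  a_1 = (2)(3)(4) / ((1 - 3)(1 + 3)) = 24/(-8) = -3
Hence T_3(x) = 4 x^3 - 3 x.

T_3(x); series = 4 x^3 - 3 x


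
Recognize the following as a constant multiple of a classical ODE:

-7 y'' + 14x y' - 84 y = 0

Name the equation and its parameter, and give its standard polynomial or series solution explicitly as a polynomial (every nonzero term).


All three coefficients share the factor -7; dividing through by -7 gives  y'' - 2x y' + 12 y = 0.
This matches the Hermite equation y'' - 2x y' + 2n y = 0 with 2n = 12, so n = 6; the polynomial solution is H_6(x).
With y = sum_k a_k x^k, matching x^k gives (k+2)(k+1) a_{k+2} = 2(k - n) a_k = 2(k - 6) a_k. The right side vanishes at k = 6, so the series with the parity of 6 terminates at degree 6.
Standard normalization: leading coefficient of H_n is 2^n, so a_6 = 2^6 = 64. Work downward with a_k = (k+1)(k+2) a_{k+2} / (2(k - n)):
  a_4 = (5)(6)(64) / (2(4 - 6)) = 1920/(-4) = -480
  a_2 = (3)(4)(-480) / (2(2 - 6)) = -5760/(-8) = 720
  a_0 = (1)(2)(720) / (2(0 - 6)) = 1440/(-12) = -120
Hence H_6(x) = 64 x^6 - 480 x^4 + 720 x^2 - 120.

H_6(x); series = 64 x^6 - 480 x^4 + 720 x^2 - 120


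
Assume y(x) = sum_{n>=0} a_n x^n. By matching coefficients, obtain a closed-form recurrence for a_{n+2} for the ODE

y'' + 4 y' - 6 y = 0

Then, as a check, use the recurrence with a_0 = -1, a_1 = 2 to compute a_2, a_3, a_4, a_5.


Substitute y = sum_n a_n x^n.
y''(x) has coefficient (n+2)(n+1) a_{n+2} at x^n;
4 y'(x) has coefficient 4 (n+1) a_{n+1} at x^n;
-6 y(x) has coefficient -6 a_n at x^n.
Matching x^n: (n+2)(n+1) a_{n+2} + 4 (n+1) a_{n+1} - 6 a_n = 0.
Thus a_{n+2} = [-4 (n+1) a_{n+1} + 6 a_n] / ((n+1)(n+2)).

Check with a_0 = -1, a_1 = 2 (apply the recurrence for n = 0, 1, 2, 3): a_0 = -1, a_1 = 2, a_2 = -7, a_3 = 34/3, a_4 = -89/6, a_5 = 229/15.

a_(n+2) = [-4 (n+1) a_(n+1) + 6 a_n] / ((n+1)(n+2)); check: a_0 = -1, a_1 = 2, a_2 = -7, a_3 = 34/3, a_4 = -89/6, a_5 = 229/15


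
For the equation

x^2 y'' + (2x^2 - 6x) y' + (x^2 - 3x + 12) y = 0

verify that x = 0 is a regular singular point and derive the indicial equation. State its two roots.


Divide by x^2 to reach normal form y'' + P_1(x) y' + P_2(x) y = 0 with P_1(x) = 2 - 6/x and P_2(x) = 1 - 3/x + 12/x^2.
x = 0 is a singular point because the y'-coefficient 2 - 6/x has a pole at x = 0 and the y-coefficient 1 - 3/x + 12/x^2 has a pole at x = 0.
It is a regular singular point because x P_1(x) = p(x) = 2x - 6 and x^2 P_2(x) = q(x) = x^2 - 3x + 12 are polynomials, hence analytic at x = 0.
p(0) = -6,  q(0) = 12.
Indicial equation: r(r-1) + p(0) r + q(0) = 0, i.e. r^2 + (p(0) - 1) r + q(0) = 0, i.e. r^2 - 7 r + 12 = 0.
Discriminant: (-7)^2 - 4(12) = 1, so r = (7 ± 1)/2.
Solving: r_1 = 4, r_2 = 3.

indicial: r^2 - 7 r + 12 = 0; roots r_1 = 4, r_2 = 3


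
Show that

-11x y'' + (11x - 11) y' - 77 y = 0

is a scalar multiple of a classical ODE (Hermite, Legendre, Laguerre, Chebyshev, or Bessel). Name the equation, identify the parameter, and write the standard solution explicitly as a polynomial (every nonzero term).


All three coefficients share the factor -11; dividing through by -11 gives  x y'' + (1 - x) y' + 7 y = 0.
This matches the Laguerre equation x y'' + (1 - x) y' + n y = 0 with n = 7; the polynomial solution is L_7(x).
With y = sum_k a_k x^k, matching x^k gives (k+1)k a_{k+1} + (k+1) a_{k+1} - k a_k + n a_k = 0, i.e. (k+1)^2 a_{k+1} = (k - n) a_k = (k - 7) a_k. The right side vanishes at k = 7, so the series terminates at degree 7.
Standard normalization L_n(0) = 1 gives a_0 = 1. Work upward with a_{k+1} = (k - 7) a_k / (k+1)^2:
  a_1 = (0 - 7)(1) / 1^2 = -7/1 = -7
  a_2 = (1 - 7)(-7) / 2^2 = 42/4 = 21/2
  a_3 = (2 - 7)(21/2) / 3^2 = (-105/2)/9 = -35/6
  a_4 = (3 - 7)(-35/6) / 4^2 = (70/3)/16 = 35/24
  a_5 = (4 - 7)(35/24) / 5^2 = (-35/8)/25 = -7/40
  a_6 = (5 - 7)(-7/40) / 6^2 = (7/20)/36 = 7/720
  a_7 = (6 - 7)(7/720) / 7^2 = (-7/720)/49 = -1/5040
Hence L_7(x) = -x^7/5040 + 7 x^6/720 - 7 x^5/40 + 35 x^4/24 - 35 x^3/6 + 21 x^2/2 - 7 x + 1.

L_7(x); series = -x^7/5040 + 7 x^6/720 - 7 x^5/40 + 35 x^4/24 - 35 x^3/6 + 21 x^2/2 - 7 x + 1


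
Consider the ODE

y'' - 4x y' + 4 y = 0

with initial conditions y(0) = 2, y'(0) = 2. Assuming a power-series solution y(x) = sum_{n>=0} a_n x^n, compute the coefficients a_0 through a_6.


Ansatz: y(x) = sum_{n>=0} a_n x^n, so y'(x) = sum_{n>=1} n a_n x^(n-1) and y''(x) = sum_{n>=2} n(n-1) a_n x^(n-2).
Substitute into P(x) y'' + Q(x) y' + R(x) y = 0 with P(x) = 1, Q(x) = -4x, R(x) = 4, and match powers of x.
Initial conditions: a_0 = 2, a_1 = 2.
Setting the coefficient of each power of x to zero and solving order by order (substituting the coefficients already found):
  x^0: 2 a_2 + 4 a_0 = 0  ->  2 a_2 = -4 a_0 = -8  ->  a_2 = -4
  x^1: 6 a_3 = 0  ->  a_3 = 0
  x^2: 12 a_4 - 4 a_2 = 0  ->  12 a_4 = 4 a_2 = -16  ->  a_4 = -4/3
  x^3: 20 a_5 - 8 a_3 = 0  ->  20 a_5 = 8 a_3 = 0  ->  a_5 = 0
  x^4: 30 a_6 - 12 a_4 = 0  ->  30 a_6 = 12 a_4 = -16  ->  a_6 = -8/15
Truncated series: y(x) = 2 + 2 x - 4 x^2 - (4/3) x^4 - (8/15) x^6 + O(x^7).

a_0 = 2; a_1 = 2; a_2 = -4; a_3 = 0; a_4 = -4/3; a_5 = 0; a_6 = -8/15


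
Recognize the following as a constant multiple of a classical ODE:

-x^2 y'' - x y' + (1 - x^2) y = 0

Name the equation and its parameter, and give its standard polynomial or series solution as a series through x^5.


All three coefficients share the factor -1; dividing through by -1 gives  x^2 y'' + x y' + (x^2 - 1) y = 0.
This matches the Bessel equation x^2 y'' + x y' + (x^2 - nu^2) y = 0 with nu^2 = 1, so nu = 1; the solution bounded at x = 0 is J_1(x).
Frobenius at x = 0: indicial roots ±nu; for r = nu the recurrence k(k + 2nu) c_k = -c_{k-2} gives the standard series J_nu(x) = sum_{k>=0} (-1)^k / (k! (k+nu)!) (x/2)^(2k+nu). Evaluate the first 3 terms:
  k = 0: (-1)^0 / (0! * 1! * 2^1) x^1 = 1/(1*1*2) x^1 = (1/2) x^1
  k = 1: (-1)^1 / (1! * 2! * 2^3) x^3 = -1/(1*2*8) x^3 = (-1/16) x^3
  k = 2: (-1)^2 / (2! * 3! * 2^5) x^5 = 1/(2*6*32) x^5 = (1/384) x^5
Hence J_1(x) = x^5/384 - x^3/16 + x/2 + ....

J_1(x); series = x^5/384 - x^3/16 + x/2


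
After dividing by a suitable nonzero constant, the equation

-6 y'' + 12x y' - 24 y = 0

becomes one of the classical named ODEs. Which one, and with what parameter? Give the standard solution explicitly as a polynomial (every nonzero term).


All three coefficients share the factor -6; dividing through by -6 gives  y'' - 2x y' + 4 y = 0.
This matches the Hermite equation y'' - 2x y' + 2n y = 0 with 2n = 4, so n = 2; the polynomial solution is H_2(x).
With y = sum_k a_k x^k, matching x^k gives (k+2)(k+1) a_{k+2} = 2(k - n) a_k = 2(k - 2) a_k. The right side vanishes at k = 2, so the series with the parity of 2 terminates at degree 2.
Standard normalization: leading coefficient of H_n is 2^n, so a_2 = 2^2 = 4. Work downward with a_k = (k+1)(k+2) a_{k+2} / (2(k - n)):
  a_0 = (1)(2)(4) / (2(0 - 2)) = 8/(-4) = -2
Hence H_2(x) = 4 x^2 - 2.

H_2(x); series = 4 x^2 - 2


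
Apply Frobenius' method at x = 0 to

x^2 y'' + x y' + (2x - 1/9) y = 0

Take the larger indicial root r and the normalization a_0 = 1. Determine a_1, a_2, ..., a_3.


Write in Frobenius form y'' + (p(x)/x) y' + (q(x)/x^2) y = 0:
  p(x) = 1,  q(x) = 2x - 1/9.
Indicial equation: r(r-1) + (1) r + (-1/9) = 0 -> roots r_1 = 1/3, r_2 = -1/3.
Take r = r_1 = 1/3. Let y(x) = x^r sum_{n>=0} a_n x^n with a_0 = 1.
Substitute y = x^r sum a_n x^n and match x^{r+n}. The recurrence is
  D(n) a_n + 2 a_{n-1} = 0,  where D(n) = (r+n)(r+n-1) + (1)(r+n) + (-1/9).
  a_n = -2 / D(n) * a_{n-1}.
Since the indicial polynomial factors as (r - r_1)(r - r_2), D(n) = (r_1 + n - r_1)(r_1 + n - r_2) = n(n + 2/3).
Evaluating step by step (a_0 = 1):
  n = 1: D(1) = 1(1 + 2/3) = 5/3; numerator = -2(1) = -2; a_1 = (-2)/(5/3) = -6/5
  n = 2: D(2) = 2(2 + 2/3) = 16/3; numerator = -2(-6/5) = 12/5; a_2 = (12/5)/(16/3) = 9/20
  n = 3: D(3) = 3(3 + 2/3) = 11; numerator = -2(9/20) = -9/10; a_3 = (-9/10)/(11) = -9/110

r = 1/3; a_0 = 1; a_1 = -6/5; a_2 = 9/20; a_3 = -9/110


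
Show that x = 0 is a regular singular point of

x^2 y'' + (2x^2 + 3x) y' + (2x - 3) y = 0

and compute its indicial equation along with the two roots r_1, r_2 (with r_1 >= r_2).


Divide by x^2 to reach normal form y'' + P_1(x) y' + P_2(x) y = 0 with P_1(x) = 2 + 3/x and P_2(x) = 2/x - 3/x^2.
x = 0 is a singular point because the y'-coefficient 2 + 3/x has a pole at x = 0 and the y-coefficient 2/x - 3/x^2 has a pole at x = 0.
It is a regular singular point because x P_1(x) = p(x) = 2x + 3 and x^2 P_2(x) = q(x) = 2x - 3 are polynomials, hence analytic at x = 0.
p(0) = 3,  q(0) = -3.
Indicial equation: r(r-1) + p(0) r + q(0) = 0, i.e. r^2 + (p(0) - 1) r + q(0) = 0, i.e. r^2 + 2 r - 3 = 0.
Discriminant: (2)^2 - 4(-3) = 16, so r = (-2 ± 4)/2.
Solving: r_1 = 1, r_2 = -3.

indicial: r^2 + 2 r - 3 = 0; roots r_1 = 1, r_2 = -3


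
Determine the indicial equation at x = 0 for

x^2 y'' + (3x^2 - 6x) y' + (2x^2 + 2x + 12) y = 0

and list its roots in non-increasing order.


Divide by x^2 to reach normal form y'' + P_1(x) y' + P_2(x) y = 0 with P_1(x) = 3 - 6/x and P_2(x) = 2 + 2/x + 12/x^2.
x = 0 is a singular point because the y'-coefficient 3 - 6/x has a pole at x = 0 and the y-coefficient 2 + 2/x + 12/x^2 has a pole at x = 0.
It is a regular singular point because x P_1(x) = p(x) = 3x - 6 and x^2 P_2(x) = q(x) = 2x^2 + 2x + 12 are polynomials, hence analytic at x = 0.
p(0) = -6,  q(0) = 12.
Indicial equation: r(r-1) + p(0) r + q(0) = 0, i.e. r^2 + (p(0) - 1) r + q(0) = 0, i.e. r^2 - 7 r + 12 = 0.
Discriminant: (-7)^2 - 4(12) = 1, so r = (7 ± 1)/2.
Solving: r_1 = 4, r_2 = 3.

indicial: r^2 - 7 r + 12 = 0; roots r_1 = 4, r_2 = 3


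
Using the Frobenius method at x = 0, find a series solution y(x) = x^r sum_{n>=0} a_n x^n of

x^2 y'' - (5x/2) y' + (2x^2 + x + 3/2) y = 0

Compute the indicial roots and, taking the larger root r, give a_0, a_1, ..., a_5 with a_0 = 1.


Write in Frobenius form y'' + (p(x)/x) y' + (q(x)/x^2) y = 0:
  p(x) = -5/2,  q(x) = 2x^2 + x + 3/2.
Indicial equation: r(r-1) + (-5/2) r + (3/2) = 0 -> roots r_1 = 3, r_2 = 1/2.
Take r = r_1 = 3. Let y(x) = x^r sum_{n>=0} a_n x^n with a_0 = 1.
Substitute y = x^r sum a_n x^n and match x^{r+n}. The recurrence is
  D(n) a_n + 1 a_{n-1} + 2 a_{n-2} = 0,  where D(n) = (r+n)(r+n-1) + (-5/2)(r+n) + (3/2).
  a_n = [-1 a_{n-1} - 2 a_{n-2}] / D(n).
Since the indicial polynomial factors as (r - r_1)(r - r_2), D(n) = (r_1 + n - r_1)(r_1 + n - r_2) = n(n + 5/2).
Evaluating step by step (a_0 = 1):
  n = 1: D(1) = 1(1 + 5/2) = 7/2; numerator = -1(1) = -1; a_1 = (-1)/(7/2) = -2/7
  n = 2: D(2) = 2(2 + 5/2) = 9; numerator = -1(-2/7) - 2(1) = -12/7; a_2 = (-12/7)/(9) = -4/21
  n = 3: D(3) = 3(3 + 5/2) = 33/2; numerator = -1(-4/21) - 2(-2/7) = 16/21; a_3 = (16/21)/(33/2) = 32/693
  n = 4: D(4) = 4(4 + 5/2) = 26; numerator = -1(32/693) - 2(-4/21) = 232/693; a_4 = (232/693)/(26) = 116/9009
  n = 5: D(5) = 5(5 + 5/2) = 75/2; numerator = -1(116/9009) - 2(32/693) = -316/3003; a_5 = (-316/3003)/(75/2) = -632/225225

r = 3; a_0 = 1; a_1 = -2/7; a_2 = -4/21; a_3 = 32/693; a_4 = 116/9009; a_5 = -632/225225


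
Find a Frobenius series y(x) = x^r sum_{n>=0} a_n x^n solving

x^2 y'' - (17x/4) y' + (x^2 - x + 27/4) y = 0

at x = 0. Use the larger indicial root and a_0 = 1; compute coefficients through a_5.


Write in Frobenius form y'' + (p(x)/x) y' + (q(x)/x^2) y = 0:
  p(x) = -17/4,  q(x) = x^2 - x + 27/4.
Indicial equation: r(r-1) + (-17/4) r + (27/4) = 0 -> roots r_1 = 3, r_2 = 9/4.
Take r = r_1 = 3. Let y(x) = x^r sum_{n>=0} a_n x^n with a_0 = 1.
Substitute y = x^r sum a_n x^n and match x^{r+n}. The recurrence is
  D(n) a_n - 1 a_{n-1} + 1 a_{n-2} = 0,  where D(n) = (r+n)(r+n-1) + (-17/4)(r+n) + (27/4).
  a_n = [1 a_{n-1} - 1 a_{n-2}] / D(n).
Since the indicial polynomial factors as (r - r_1)(r - r_2), D(n) = (r_1 + n - r_1)(r_1 + n - r_2) = n(n + 3/4).
Evaluating step by step (a_0 = 1):
  n = 1: D(1) = 1(1 + 3/4) = 7/4; numerator = 1(1) = 1; a_1 = (1)/(7/4) = 4/7
  n = 2: D(2) = 2(2 + 3/4) = 11/2; numerator = 1(4/7) - 1(1) = -3/7; a_2 = (-3/7)/(11/2) = -6/77
  n = 3: D(3) = 3(3 + 3/4) = 45/4; numerator = 1(-6/77) - 1(4/7) = -50/77; a_3 = (-50/77)/(45/4) = -40/693
  n = 4: D(4) = 4(4 + 3/4) = 19; numerator = 1(-40/693) - 1(-6/77) = 2/99; a_4 = (2/99)/(19) = 2/1881
  n = 5: D(5) = 5(5 + 3/4) = 115/4; numerator = 1(2/1881) - 1(-40/693) = 86/1463; a_5 = (86/1463)/(115/4) = 344/168245

r = 3; a_0 = 1; a_1 = 4/7; a_2 = -6/77; a_3 = -40/693; a_4 = 2/1881; a_5 = 344/168245


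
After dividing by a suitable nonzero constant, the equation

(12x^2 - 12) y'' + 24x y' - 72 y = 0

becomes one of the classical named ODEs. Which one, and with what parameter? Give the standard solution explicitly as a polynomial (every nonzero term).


All three coefficients share the factor -12; dividing through by -12 gives  (1 - x^2) y'' - 2x y' + 6 y = 0.
This matches the Legendre equation (1 - x^2) y'' - 2x y' + n(n+1) y = 0 (note the -2x y' term) with n(n+1) = 6, so n = 2; the polynomial solution is P_2(x).
With y = sum_k a_k x^k, matching x^k gives (k+2)(k+1) a_{k+2} = [k(k+1) - n(n+1)] a_k = (k - 2)(k + 3) a_k. The right side vanishes at k = 2, so the series with the parity of 2 terminates at degree 2.
Standard normalization (P_n(1) = 1): leading coefficient (2n)!/(2^n (n!)^2) = 24/(4*4) = 3/2, so a_2 = 3/2. Work downward with a_k = (k+1)(k+2) a_{k+2} / ((k - 2)(k + 3)):
  a_0 = (1)(2)(3/2) / ((0 - 2)(0 + 3)) = 3/(-6) = -1/2
Hence P_2(x) = 3 x^2/2 - 1/2.

P_2(x); series = 3 x^2/2 - 1/2


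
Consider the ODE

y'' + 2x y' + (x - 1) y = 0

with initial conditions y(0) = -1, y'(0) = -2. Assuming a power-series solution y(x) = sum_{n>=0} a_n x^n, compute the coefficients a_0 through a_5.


Ansatz: y(x) = sum_{n>=0} a_n x^n, so y'(x) = sum_{n>=1} n a_n x^(n-1) and y''(x) = sum_{n>=2} n(n-1) a_n x^(n-2).
Substitute into P(x) y'' + Q(x) y' + R(x) y = 0 with P(x) = 1, Q(x) = 2x, R(x) = x - 1, and match powers of x.
Initial conditions: a_0 = -1, a_1 = -2.
Setting the coefficient of each power of x to zero and solving order by order (substituting the coefficients already found):
  x^0: 2 a_2 - a_0 = 0  ->  2 a_2 = a_0 = -1  ->  a_2 = -1/2
  x^1: 6 a_3 + a_1 + a_0 = 0  ->  6 a_3 = -a_1 - a_0 = 3  ->  a_3 = 1/2
  x^2: 12 a_4 + 3 a_2 + a_1 = 0  ->  12 a_4 = -3 a_2 - a_1 = 7/2  ->  a_4 = 7/24
  x^3: 20 a_5 + 5 a_3 + a_2 = 0  ->  20 a_5 = -5 a_3 - a_2 = -2  ->  a_5 = -1/10
Truncated series: y(x) = -1 - 2 x - (1/2) x^2 + (1/2) x^3 + (7/24) x^4 - (1/10) x^5 + O(x^6).

a_0 = -1; a_1 = -2; a_2 = -1/2; a_3 = 1/2; a_4 = 7/24; a_5 = -1/10


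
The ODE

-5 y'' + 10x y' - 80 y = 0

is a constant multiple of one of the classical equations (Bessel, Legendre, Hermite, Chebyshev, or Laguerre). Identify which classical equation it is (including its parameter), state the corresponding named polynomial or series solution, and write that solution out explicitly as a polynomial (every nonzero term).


All three coefficients share the factor -5; dividing through by -5 gives  y'' - 2x y' + 16 y = 0.
This matches the Hermite equation y'' - 2x y' + 2n y = 0 with 2n = 16, so n = 8; the polynomial solution is H_8(x).
With y = sum_k a_k x^k, matching x^k gives (k+2)(k+1) a_{k+2} = 2(k - n) a_k = 2(k - 8) a_k. The right side vanishes at k = 8, so the series with the parity of 8 terminates at degree 8.
Standard normalization: leading coefficient of H_n is 2^n, so a_8 = 2^8 = 256. Work downward with a_k = (k+1)(k+2) a_{k+2} / (2(k - n)):
  a_6 = (7)(8)(256) / (2(6 - 8)) = 14336/(-4) = -3584
  a_4 = (5)(6)(-3584) / (2(4 - 8)) = -107520/(-8) = 13440
  a_2 = (3)(4)(13440) / (2(2 - 8)) = 161280/(-12) = -13440
  a_0 = (1)(2)(-13440) / (2(0 - 8)) = -26880/(-16) = 1680
Hence H_8(x) = 256 x^8 - 3584 x^6 + 13440 x^4 - 13440 x^2 + 1680.

H_8(x); series = 256 x^8 - 3584 x^6 + 13440 x^4 - 13440 x^2 + 1680


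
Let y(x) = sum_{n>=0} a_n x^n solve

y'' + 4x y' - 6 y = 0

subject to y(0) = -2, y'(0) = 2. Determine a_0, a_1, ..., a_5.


Ansatz: y(x) = sum_{n>=0} a_n x^n, so y'(x) = sum_{n>=1} n a_n x^(n-1) and y''(x) = sum_{n>=2} n(n-1) a_n x^(n-2).
Substitute into P(x) y'' + Q(x) y' + R(x) y = 0 with P(x) = 1, Q(x) = 4x, R(x) = -6, and match powers of x.
Initial conditions: a_0 = -2, a_1 = 2.
Setting the coefficient of each power of x to zero and solving order by order (substituting the coefficients already found):
  x^0: 2 a_2 - 6 a_0 = 0  ->  2 a_2 = 6 a_0 = -12  ->  a_2 = -6
  x^1: 6 a_3 - 2 a_1 = 0  ->  6 a_3 = 2 a_1 = 4  ->  a_3 = 2/3
  x^2: 12 a_4 + 2 a_2 = 0  ->  12 a_4 = -2 a_2 = 12  ->  a_4 = 1
  x^3: 20 a_5 + 6 a_3 = 0  ->  20 a_5 = -6 a_3 = -4  ->  a_5 = -1/5
Truncated series: y(x) = -2 + 2 x - 6 x^2 + (2/3) x^3 + x^4 - (1/5) x^5 + O(x^6).

a_0 = -2; a_1 = 2; a_2 = -6; a_3 = 2/3; a_4 = 1; a_5 = -1/5


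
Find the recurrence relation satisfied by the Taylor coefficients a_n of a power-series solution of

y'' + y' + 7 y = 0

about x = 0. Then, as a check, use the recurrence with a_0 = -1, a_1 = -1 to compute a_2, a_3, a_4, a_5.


Substitute y = sum_n a_n x^n.
y''(x) has coefficient (n+2)(n+1) a_{n+2} at x^n;
y'(x) has coefficient (n+1) a_{n+1} at x^n;
7 y(x) has coefficient 7 a_n at x^n.
Matching x^n: (n+2)(n+1) a_{n+2} + (n+1) a_{n+1} + 7 a_n = 0.
Thus a_{n+2} = [-(n+1) a_{n+1} - 7 a_n] / ((n+1)(n+2)).

Check with a_0 = -1, a_1 = -1 (apply the recurrence for n = 0, 1, 2, 3): a_0 = -1, a_1 = -1, a_2 = 4, a_3 = -1/6, a_4 = -55/24, a_5 = 31/60.

a_(n+2) = [-(n+1) a_(n+1) - 7 a_n] / ((n+1)(n+2)); check: a_0 = -1, a_1 = -1, a_2 = 4, a_3 = -1/6, a_4 = -55/24, a_5 = 31/60


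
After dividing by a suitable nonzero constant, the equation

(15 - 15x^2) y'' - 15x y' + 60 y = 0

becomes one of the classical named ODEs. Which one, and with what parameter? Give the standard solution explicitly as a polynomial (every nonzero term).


All three coefficients share the factor 15; dividing through by 15 gives  (1 - x^2) y'' - x y' + 4 y = 0.
This matches the Chebyshev equation (1 - x^2) y'' - x y' + n^2 y = 0 (note the -x y' term, not -2x y') with n^2 = 4, so n = 2; the polynomial solution is T_2(x).
With y = sum_k a_k x^k, matching x^k gives (k+2)(k+1) a_{k+2} = (k^2 - n^2) a_k = (k - 2)(k + 2) a_k. The right side vanishes at k = 2, so the series with the parity of 2 terminates at degree 2.
Standard normalization: leading coefficient of T_n is 2^(n-1), so a_2 = 2^1 = 2. Work downward with a_k = (k+1)(k+2) a_{k+2} / ((k - 2)(k + 2)):
  a_0 = (1)(2)(2) / ((0 - 2)(0 + 2)) = 4/(-4) = -1
Hence T_2(x) = 2 x^2 - 1.

T_2(x); series = 2 x^2 - 1


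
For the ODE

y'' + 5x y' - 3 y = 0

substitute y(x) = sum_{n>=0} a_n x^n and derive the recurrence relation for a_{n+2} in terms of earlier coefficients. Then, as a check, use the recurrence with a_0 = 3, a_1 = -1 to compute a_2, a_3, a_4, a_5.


Substitute y = sum_n a_n x^n.
y''(x) has coefficient (n+2)(n+1) a_{n+2} at x^n;
5 x y'(x) has coefficient 5 n a_n at x^n (shift);
-3 y(x) has coefficient -3 a_n at x^n.
Matching x^n: (n+2)(n+1) a_{n+2} + (5n - 3) a_n = 0.
Thus a_{n+2} = (-5n + 3) / ((n+1)(n+2)) * a_n.

Check with a_0 = 3, a_1 = -1 (apply the recurrence for n = 0, 1, 2, 3): a_0 = 3, a_1 = -1, a_2 = 9/2, a_3 = 1/3, a_4 = -21/8, a_5 = -1/5.

a_(n+2) = (-5n + 3) / ((n+1)(n+2)) * a_n; check: a_0 = 3, a_1 = -1, a_2 = 9/2, a_3 = 1/3, a_4 = -21/8, a_5 = -1/5


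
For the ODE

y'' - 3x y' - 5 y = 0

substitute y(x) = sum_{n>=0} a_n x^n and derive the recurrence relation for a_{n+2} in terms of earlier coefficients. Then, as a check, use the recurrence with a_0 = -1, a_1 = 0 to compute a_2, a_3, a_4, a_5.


Substitute y = sum_n a_n x^n.
y''(x) has coefficient (n+2)(n+1) a_{n+2} at x^n;
-3 x y'(x) has coefficient -3 n a_n at x^n (shift);
-5 y(x) has coefficient -5 a_n at x^n.
Matching x^n: (n+2)(n+1) a_{n+2} + (-3n - 5) a_n = 0.
Thus a_{n+2} = (3n + 5) / ((n+1)(n+2)) * a_n.

Check with a_0 = -1, a_1 = 0 (apply the recurrence for n = 0, 1, 2, 3): a_0 = -1, a_1 = 0, a_2 = -5/2, a_3 = 0, a_4 = -55/24, a_5 = 0.

a_(n+2) = (3n + 5) / ((n+1)(n+2)) * a_n; check: a_0 = -1, a_1 = 0, a_2 = -5/2, a_3 = 0, a_4 = -55/24, a_5 = 0


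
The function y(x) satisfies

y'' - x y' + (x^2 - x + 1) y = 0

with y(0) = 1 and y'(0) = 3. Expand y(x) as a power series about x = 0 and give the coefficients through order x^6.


Ansatz: y(x) = sum_{n>=0} a_n x^n, so y'(x) = sum_{n>=1} n a_n x^(n-1) and y''(x) = sum_{n>=2} n(n-1) a_n x^(n-2).
Substitute into P(x) y'' + Q(x) y' + R(x) y = 0 with P(x) = 1, Q(x) = -x, R(x) = x^2 - x + 1, and match powers of x.
Initial conditions: a_0 = 1, a_1 = 3.
Setting the coefficient of each power of x to zero and solving order by order (substituting the coefficients already found):
  x^0: 2 a_2 + a_0 = 0  ->  2 a_2 = -a_0 = -1  ->  a_2 = -1/2
  x^1: 6 a_3 - a_0 = 0  ->  6 a_3 = a_0 = 1  ->  a_3 = 1/6
  x^2: 12 a_4 - a_2 - a_1 + a_0 = 0  ->  12 a_4 = a_2 + a_1 - a_0 = 3/2  ->  a_4 = 1/8
  x^3: 20 a_5 - 2 a_3 - a_2 + a_1 = 0  ->  20 a_5 = 2 a_3 + a_2 - a_1 = -19/6  ->  a_5 = -19/120
  x^4: 30 a_6 - 3 a_4 - a_3 + a_2 = 0  ->  30 a_6 = 3 a_4 + a_3 - a_2 = 25/24  ->  a_6 = 5/144
Truncated series: y(x) = 1 + 3 x - (1/2) x^2 + (1/6) x^3 + (1/8) x^4 - (19/120) x^5 + (5/144) x^6 + O(x^7).

a_0 = 1; a_1 = 3; a_2 = -1/2; a_3 = 1/6; a_4 = 1/8; a_5 = -19/120; a_6 = 5/144


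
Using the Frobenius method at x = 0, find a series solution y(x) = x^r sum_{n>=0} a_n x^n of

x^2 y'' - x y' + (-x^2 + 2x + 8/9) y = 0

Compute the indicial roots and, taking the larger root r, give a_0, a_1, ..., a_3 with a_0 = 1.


Write in Frobenius form y'' + (p(x)/x) y' + (q(x)/x^2) y = 0:
  p(x) = -1,  q(x) = -x^2 + 2x + 8/9.
Indicial equation: r(r-1) + (-1) r + (8/9) = 0 -> roots r_1 = 4/3, r_2 = 2/3.
Take r = r_1 = 4/3. Let y(x) = x^r sum_{n>=0} a_n x^n with a_0 = 1.
Substitute y = x^r sum a_n x^n and match x^{r+n}. The recurrence is
  D(n) a_n + 2 a_{n-1} - 1 a_{n-2} = 0,  where D(n) = (r+n)(r+n-1) + (-1)(r+n) + (8/9).
  a_n = [-2 a_{n-1} + 1 a_{n-2}] / D(n).
Since the indicial polynomial factors as (r - r_1)(r - r_2), D(n) = (r_1 + n - r_1)(r_1 + n - r_2) = n(n + 2/3).
Evaluating step by step (a_0 = 1):
  n = 1: D(1) = 1(1 + 2/3) = 5/3; numerator = -2(1) = -2; a_1 = (-2)/(5/3) = -6/5
  n = 2: D(2) = 2(2 + 2/3) = 16/3; numerator = -2(-6/5) + 1(1) = 17/5; a_2 = (17/5)/(16/3) = 51/80
  n = 3: D(3) = 3(3 + 2/3) = 11; numerator = -2(51/80) + 1(-6/5) = -99/40; a_3 = (-99/40)/(11) = -9/40

r = 4/3; a_0 = 1; a_1 = -6/5; a_2 = 51/80; a_3 = -9/40


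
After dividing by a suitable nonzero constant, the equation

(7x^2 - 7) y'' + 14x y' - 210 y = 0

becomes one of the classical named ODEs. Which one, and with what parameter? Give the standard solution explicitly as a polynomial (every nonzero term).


All three coefficients share the factor -7; dividing through by -7 gives  (1 - x^2) y'' - 2x y' + 30 y = 0.
This matches the Legendre equation (1 - x^2) y'' - 2x y' + n(n+1) y = 0 (note the -2x y' term) with n(n+1) = 30, so n = 5; the polynomial solution is P_5(x).
With y = sum_k a_k x^k, matching x^k gives (k+2)(k+1) a_{k+2} = [k(k+1) - n(n+1)] a_k = (k - 5)(k + 6) a_k. The right side vanishes at k = 5, so the series with the parity of 5 terminates at degree 5.
Standard normalization (P_n(1) = 1): leading coefficient (2n)!/(2^n (n!)^2) = 3628800/(32*14400) = 63/8, so a_5 = 63/8. Work downward with a_k = (k+1)(k+2) a_{k+2} / ((k - 5)(k + 6)):
  a_3 = (4)(5)(63/8) / ((3 - 5)(3 + 6)) = (315/2)/(-18) = -35/4
  a_1 = (2)(3)(-35/4) / ((1 - 5)(1 + 6)) = (-105/2)/(-28) = 15/8
Hence P_5(x) = 63 x^5/8 - 35 x^3/4 + 15 x/8.

P_5(x); series = 63 x^5/8 - 35 x^3/4 + 15 x/8


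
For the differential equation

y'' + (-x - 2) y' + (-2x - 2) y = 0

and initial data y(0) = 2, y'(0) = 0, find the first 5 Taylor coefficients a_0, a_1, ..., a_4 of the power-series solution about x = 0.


Ansatz: y(x) = sum_{n>=0} a_n x^n, so y'(x) = sum_{n>=1} n a_n x^(n-1) and y''(x) = sum_{n>=2} n(n-1) a_n x^(n-2).
Substitute into P(x) y'' + Q(x) y' + R(x) y = 0 with P(x) = 1, Q(x) = -x - 2, R(x) = -2x - 2, and match powers of x.
Initial conditions: a_0 = 2, a_1 = 0.
Setting the coefficient of each power of x to zero and solving order by order (substituting the coefficients already found):
  x^0: 2 a_2 - 2 a_1 - 2 a_0 = 0  ->  2 a_2 = 2 a_1 + 2 a_0 = 4  ->  a_2 = 2
  x^1: 6 a_3 - 4 a_2 - 3 a_1 - 2 a_0 = 0  ->  6 a_3 = 4 a_2 + 3 a_1 + 2 a_0 = 12  ->  a_3 = 2
  x^2: 12 a_4 - 6 a_3 - 4 a_2 - 2 a_1 = 0  ->  12 a_4 = 6 a_3 + 4 a_2 + 2 a_1 = 20  ->  a_4 = 5/3
Truncated series: y(x) = 2 + 2 x^2 + 2 x^3 + (5/3) x^4 + O(x^5).

a_0 = 2; a_1 = 0; a_2 = 2; a_3 = 2; a_4 = 5/3


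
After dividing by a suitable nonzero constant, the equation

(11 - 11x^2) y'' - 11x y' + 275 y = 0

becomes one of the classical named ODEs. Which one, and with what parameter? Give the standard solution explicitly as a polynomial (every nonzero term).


All three coefficients share the factor 11; dividing through by 11 gives  (1 - x^2) y'' - x y' + 25 y = 0.
This matches the Chebyshev equation (1 - x^2) y'' - x y' + n^2 y = 0 (note the -x y' term, not -2x y') with n^2 = 25, so n = 5; the polynomial solution is T_5(x).
With y = sum_k a_k x^k, matching x^k gives (k+2)(k+1) a_{k+2} = (k^2 - n^2) a_k = (k - 5)(k + 5) a_k. The right side vanishes at k = 5, so the series with the parity of 5 terminates at degree 5.
Standard normalization: leading coefficient of T_n is 2^(n-1), so a_5 = 2^4 = 16. Work downward with a_k = (k+1)(k+2) a_{k+2} / ((k - 5)(k + 5)):
  a_3 = (4)(5)(16) / ((3 - 5)(3 + 5)) = 320/(-16) = -20
  a_1 = (2)(3)(-20) / ((1 - 5)(1 + 5)) = -120/(-24) = 5
Hence T_5(x) = 16 x^5 - 20 x^3 + 5 x.

T_5(x); series = 16 x^5 - 20 x^3 + 5 x


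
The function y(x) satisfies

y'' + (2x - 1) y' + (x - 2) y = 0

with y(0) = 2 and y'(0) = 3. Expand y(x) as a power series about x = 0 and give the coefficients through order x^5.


Ansatz: y(x) = sum_{n>=0} a_n x^n, so y'(x) = sum_{n>=1} n a_n x^(n-1) and y''(x) = sum_{n>=2} n(n-1) a_n x^(n-2).
Substitute into P(x) y'' + Q(x) y' + R(x) y = 0 with P(x) = 1, Q(x) = 2x - 1, R(x) = x - 2, and match powers of x.
Initial conditions: a_0 = 2, a_1 = 3.
Setting the coefficient of each power of x to zero and solving order by order (substituting the coefficients already found):
  x^0: 2 a_2 - a_1 - 2 a_0 = 0  ->  2 a_2 = a_1 + 2 a_0 = 7  ->  a_2 = 7/2
  x^1: 6 a_3 - 2 a_2 + a_0 = 0  ->  6 a_3 = 2 a_2 - a_0 = 5  ->  a_3 = 5/6
  x^2: 12 a_4 - 3 a_3 + 2 a_2 + a_1 = 0  ->  12 a_4 = 3 a_3 - 2 a_2 - a_1 = -15/2  ->  a_4 = -5/8
  x^3: 20 a_5 - 4 a_4 + 4 a_3 + a_2 = 0  ->  20 a_5 = 4 a_4 - 4 a_3 - a_2 = -28/3  ->  a_5 = -7/15
Truncated series: y(x) = 2 + 3 x + (7/2) x^2 + (5/6) x^3 - (5/8) x^4 - (7/15) x^5 + O(x^6).

a_0 = 2; a_1 = 3; a_2 = 7/2; a_3 = 5/6; a_4 = -5/8; a_5 = -7/15


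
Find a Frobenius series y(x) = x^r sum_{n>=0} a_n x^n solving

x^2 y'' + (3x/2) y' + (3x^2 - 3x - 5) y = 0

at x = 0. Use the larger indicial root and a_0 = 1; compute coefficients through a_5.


Write in Frobenius form y'' + (p(x)/x) y' + (q(x)/x^2) y = 0:
  p(x) = 3/2,  q(x) = 3x^2 - 3x - 5.
Indicial equation: r(r-1) + (3/2) r + (-5) = 0 -> roots r_1 = 2, r_2 = -5/2.
Take r = r_1 = 2. Let y(x) = x^r sum_{n>=0} a_n x^n with a_0 = 1.
Substitute y = x^r sum a_n x^n and match x^{r+n}. The recurrence is
  D(n) a_n - 3 a_{n-1} + 3 a_{n-2} = 0,  where D(n) = (r+n)(r+n-1) + (3/2)(r+n) + (-5).
  a_n = [3 a_{n-1} - 3 a_{n-2}] / D(n).
Since the indicial polynomial factors as (r - r_1)(r - r_2), D(n) = (r_1 + n - r_1)(r_1 + n - r_2) = n(n + 9/2).
Evaluating step by step (a_0 = 1):
  n = 1: D(1) = 1(1 + 9/2) = 11/2; numerator = 3(1) = 3; a_1 = (3)/(11/2) = 6/11
  n = 2: D(2) = 2(2 + 9/2) = 13; numerator = 3(6/11) - 3(1) = -15/11; a_2 = (-15/11)/(13) = -15/143
  n = 3: D(3) = 3(3 + 9/2) = 45/2; numerator = 3(-15/143) - 3(6/11) = -279/143; a_3 = (-279/143)/(45/2) = -62/715
  n = 4: D(4) = 4(4 + 9/2) = 34; numerator = 3(-62/715) - 3(-15/143) = 3/55; a_4 = (3/55)/(34) = 3/1870
  n = 5: D(5) = 5(5 + 9/2) = 95/2; numerator = 3(3/1870) - 3(-62/715) = 6441/24310; a_5 = (6441/24310)/(95/2) = 339/60775

r = 2; a_0 = 1; a_1 = 6/11; a_2 = -15/143; a_3 = -62/715; a_4 = 3/1870; a_5 = 339/60775


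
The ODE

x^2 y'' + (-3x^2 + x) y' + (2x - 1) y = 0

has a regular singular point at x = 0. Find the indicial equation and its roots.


Divide by x^2 to reach normal form y'' + P_1(x) y' + P_2(x) y = 0 with P_1(x) = -3 + 1/x and P_2(x) = 2/x - 1/x^2.
x = 0 is a singular point because the y'-coefficient -3 + 1/x has a pole at x = 0 and the y-coefficient 2/x - 1/x^2 has a pole at x = 0.
It is a regular singular point because x P_1(x) = p(x) = 1 - 3x and x^2 P_2(x) = q(x) = 2x - 1 are polynomials, hence analytic at x = 0.
p(0) = 1,  q(0) = -1.
Indicial equation: r(r-1) + p(0) r + q(0) = 0, i.e. r^2 + (p(0) - 1) r + q(0) = 0, i.e. r^2 - 1 = 0.
Discriminant: (0)^2 - 4(-1) = 4, so r = (0 ± 2)/2.
Solving: r_1 = 1, r_2 = -1.

indicial: r^2 - 1 = 0; roots r_1 = 1, r_2 = -1


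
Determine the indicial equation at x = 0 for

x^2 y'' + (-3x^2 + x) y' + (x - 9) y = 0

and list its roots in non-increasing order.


Divide by x^2 to reach normal form y'' + P_1(x) y' + P_2(x) y = 0 with P_1(x) = -3 + 1/x and P_2(x) = 1/x - 9/x^2.
x = 0 is a singular point because the y'-coefficient -3 + 1/x has a pole at x = 0 and the y-coefficient 1/x - 9/x^2 has a pole at x = 0.
It is a regular singular point because x P_1(x) = p(x) = 1 - 3x and x^2 P_2(x) = q(x) = x - 9 are polynomials, hence analytic at x = 0.
p(0) = 1,  q(0) = -9.
Indicial equation: r(r-1) + p(0) r + q(0) = 0, i.e. r^2 + (p(0) - 1) r + q(0) = 0, i.e. r^2 - 9 = 0.
Discriminant: (0)^2 - 4(-9) = 36, so r = (0 ± 6)/2.
Solving: r_1 = 3, r_2 = -3.

indicial: r^2 - 9 = 0; roots r_1 = 3, r_2 = -3


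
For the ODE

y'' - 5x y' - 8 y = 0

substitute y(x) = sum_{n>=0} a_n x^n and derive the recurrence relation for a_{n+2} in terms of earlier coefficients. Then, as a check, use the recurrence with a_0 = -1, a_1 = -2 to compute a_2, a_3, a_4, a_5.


Substitute y = sum_n a_n x^n.
y''(x) has coefficient (n+2)(n+1) a_{n+2} at x^n;
-5 x y'(x) has coefficient -5 n a_n at x^n (shift);
-8 y(x) has coefficient -8 a_n at x^n.
Matching x^n: (n+2)(n+1) a_{n+2} + (-5n - 8) a_n = 0.
Thus a_{n+2} = (5n + 8) / ((n+1)(n+2)) * a_n.

Check with a_0 = -1, a_1 = -2 (apply the recurrence for n = 0, 1, 2, 3): a_0 = -1, a_1 = -2, a_2 = -4, a_3 = -13/3, a_4 = -6, a_5 = -299/60.

a_(n+2) = (5n + 8) / ((n+1)(n+2)) * a_n; check: a_0 = -1, a_1 = -2, a_2 = -4, a_3 = -13/3, a_4 = -6, a_5 = -299/60


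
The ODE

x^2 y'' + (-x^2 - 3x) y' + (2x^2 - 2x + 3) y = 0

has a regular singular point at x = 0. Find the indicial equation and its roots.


Divide by x^2 to reach normal form y'' + P_1(x) y' + P_2(x) y = 0 with P_1(x) = -1 - 3/x and P_2(x) = 2 - 2/x + 3/x^2.
x = 0 is a singular point because the y'-coefficient -1 - 3/x has a pole at x = 0 and the y-coefficient 2 - 2/x + 3/x^2 has a pole at x = 0.
It is a regular singular point because x P_1(x) = p(x) = -x - 3 and x^2 P_2(x) = q(x) = 2x^2 - 2x + 3 are polynomials, hence analytic at x = 0.
p(0) = -3,  q(0) = 3.
Indicial equation: r(r-1) + p(0) r + q(0) = 0, i.e. r^2 + (p(0) - 1) r + q(0) = 0, i.e. r^2 - 4 r + 3 = 0.
Discriminant: (-4)^2 - 4(3) = 4, so r = (4 ± 2)/2.
Solving: r_1 = 3, r_2 = 1.

indicial: r^2 - 4 r + 3 = 0; roots r_1 = 3, r_2 = 1


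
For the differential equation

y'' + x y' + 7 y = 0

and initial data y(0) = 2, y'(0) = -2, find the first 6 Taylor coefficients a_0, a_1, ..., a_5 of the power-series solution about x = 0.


Ansatz: y(x) = sum_{n>=0} a_n x^n, so y'(x) = sum_{n>=1} n a_n x^(n-1) and y''(x) = sum_{n>=2} n(n-1) a_n x^(n-2).
Substitute into P(x) y'' + Q(x) y' + R(x) y = 0 with P(x) = 1, Q(x) = x, R(x) = 7, and match powers of x.
Initial conditions: a_0 = 2, a_1 = -2.
Setting the coefficient of each power of x to zero and solving order by order (substituting the coefficients already found):
  x^0: 2 a_2 + 7 a_0 = 0  ->  2 a_2 = -7 a_0 = -14  ->  a_2 = -7
  x^1: 6 a_3 + 8 a_1 = 0  ->  6 a_3 = -8 a_1 = 16  ->  a_3 = 8/3
  x^2: 12 a_4 + 9 a_2 = 0  ->  12 a_4 = -9 a_2 = 63  ->  a_4 = 21/4
  x^3: 20 a_5 + 10 a_3 = 0  ->  20 a_5 = -10 a_3 = -80/3  ->  a_5 = -4/3
Truncated series: y(x) = 2 - 2 x - 7 x^2 + (8/3) x^3 + (21/4) x^4 - (4/3) x^5 + O(x^6).

a_0 = 2; a_1 = -2; a_2 = -7; a_3 = 8/3; a_4 = 21/4; a_5 = -4/3


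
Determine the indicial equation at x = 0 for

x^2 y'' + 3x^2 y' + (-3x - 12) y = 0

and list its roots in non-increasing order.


Divide by x^2 to reach normal form y'' + P_1(x) y' + P_2(x) y = 0 with P_1(x) = 3 and P_2(x) = -3/x - 12/x^2.
x = 0 is a singular point because the y-coefficient -3/x - 12/x^2 has a pole at x = 0.
It is a regular singular point because x P_1(x) = p(x) = 3x and x^2 P_2(x) = q(x) = -3x - 12 are polynomials, hence analytic at x = 0.
p(0) = 0,  q(0) = -12.
Indicial equation: r(r-1) + p(0) r + q(0) = 0, i.e. r^2 + (p(0) - 1) r + q(0) = 0, i.e. r^2 - 1 r - 12 = 0.
Discriminant: (-1)^2 - 4(-12) = 49, so r = (1 ± 7)/2.
Solving: r_1 = 4, r_2 = -3.

indicial: r^2 - 1 r - 12 = 0; roots r_1 = 4, r_2 = -3


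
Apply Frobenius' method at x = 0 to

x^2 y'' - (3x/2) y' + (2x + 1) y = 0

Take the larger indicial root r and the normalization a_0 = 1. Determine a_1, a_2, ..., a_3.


Write in Frobenius form y'' + (p(x)/x) y' + (q(x)/x^2) y = 0:
  p(x) = -3/2,  q(x) = 2x + 1.
Indicial equation: r(r-1) + (-3/2) r + (1) = 0 -> roots r_1 = 2, r_2 = 1/2.
Take r = r_1 = 2. Let y(x) = x^r sum_{n>=0} a_n x^n with a_0 = 1.
Substitute y = x^r sum a_n x^n and match x^{r+n}. The recurrence is
  D(n) a_n + 2 a_{n-1} = 0,  where D(n) = (r+n)(r+n-1) + (-3/2)(r+n) + (1).
  a_n = -2 / D(n) * a_{n-1}.
Since the indicial polynomial factors as (r - r_1)(r - r_2), D(n) = (r_1 + n - r_1)(r_1 + n - r_2) = n(n + 3/2).
Evaluating step by step (a_0 = 1):
  n = 1: D(1) = 1(1 + 3/2) = 5/2; numerator = -2(1) = -2; a_1 = (-2)/(5/2) = -4/5
  n = 2: D(2) = 2(2 + 3/2) = 7; numerator = -2(-4/5) = 8/5; a_2 = (8/5)/(7) = 8/35
  n = 3: D(3) = 3(3 + 3/2) = 27/2; numerator = -2(8/35) = -16/35; a_3 = (-16/35)/(27/2) = -32/945

r = 2; a_0 = 1; a_1 = -4/5; a_2 = 8/35; a_3 = -32/945


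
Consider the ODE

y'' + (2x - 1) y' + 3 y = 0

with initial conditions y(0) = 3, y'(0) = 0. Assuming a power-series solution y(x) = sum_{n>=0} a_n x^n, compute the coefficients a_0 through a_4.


Ansatz: y(x) = sum_{n>=0} a_n x^n, so y'(x) = sum_{n>=1} n a_n x^(n-1) and y''(x) = sum_{n>=2} n(n-1) a_n x^(n-2).
Substitute into P(x) y'' + Q(x) y' + R(x) y = 0 with P(x) = 1, Q(x) = 2x - 1, R(x) = 3, and match powers of x.
Initial conditions: a_0 = 3, a_1 = 0.
Setting the coefficient of each power of x to zero and solving order by order (substituting the coefficients already found):
  x^0: 2 a_2 - a_1 + 3 a_0 = 0  ->  2 a_2 = a_1 - 3 a_0 = -9  ->  a_2 = -9/2
  x^1: 6 a_3 - 2 a_2 + 5 a_1 = 0  ->  6 a_3 = 2 a_2 - 5 a_1 = -9  ->  a_3 = -3/2
  x^2: 12 a_4 - 3 a_3 + 7 a_2 = 0  ->  12 a_4 = 3 a_3 - 7 a_2 = 27  ->  a_4 = 9/4
Truncated series: y(x) = 3 - (9/2) x^2 - (3/2) x^3 + (9/4) x^4 + O(x^5).

a_0 = 3; a_1 = 0; a_2 = -9/2; a_3 = -3/2; a_4 = 9/4


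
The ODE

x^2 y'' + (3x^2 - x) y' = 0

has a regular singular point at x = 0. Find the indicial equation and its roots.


Divide by x^2 to reach normal form y'' + P_1(x) y' + P_2(x) y = 0 with P_1(x) = 3 - 1/x and P_2(x) = 0.
x = 0 is a singular point because the y'-coefficient 3 - 1/x has a pole at x = 0.
It is a regular singular point because x P_1(x) = p(x) = 3x - 1 and x^2 P_2(x) = q(x) = 0 are polynomials, hence analytic at x = 0.
p(0) = -1,  q(0) = 0.
Indicial equation: r(r-1) + p(0) r + q(0) = 0, i.e. r^2 + (p(0) - 1) r + q(0) = 0, i.e. r^2 - 2 r = 0.
Discriminant: (-2)^2 - 4(0) = 4, so r = (2 ± 2)/2.
Solving: r_1 = 2, r_2 = 0.

indicial: r^2 - 2 r = 0; roots r_1 = 2, r_2 = 0


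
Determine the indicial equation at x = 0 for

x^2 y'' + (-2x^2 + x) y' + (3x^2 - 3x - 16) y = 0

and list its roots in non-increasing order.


Divide by x^2 to reach normal form y'' + P_1(x) y' + P_2(x) y = 0 with P_1(x) = -2 + 1/x and P_2(x) = 3 - 3/x - 16/x^2.
x = 0 is a singular point because the y'-coefficient -2 + 1/x has a pole at x = 0 and the y-coefficient 3 - 3/x - 16/x^2 has a pole at x = 0.
It is a regular singular point because x P_1(x) = p(x) = 1 - 2x and x^2 P_2(x) = q(x) = 3x^2 - 3x - 16 are polynomials, hence analytic at x = 0.
p(0) = 1,  q(0) = -16.
Indicial equation: r(r-1) + p(0) r + q(0) = 0, i.e. r^2 + (p(0) - 1) r + q(0) = 0, i.e. r^2 - 16 = 0.
Discriminant: (0)^2 - 4(-16) = 64, so r = (0 ± 8)/2.
Solving: r_1 = 4, r_2 = -4.

indicial: r^2 - 16 = 0; roots r_1 = 4, r_2 = -4


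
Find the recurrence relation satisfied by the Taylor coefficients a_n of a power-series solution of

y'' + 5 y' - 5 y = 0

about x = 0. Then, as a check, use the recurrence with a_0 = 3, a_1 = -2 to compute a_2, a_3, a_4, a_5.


Substitute y = sum_n a_n x^n.
y''(x) has coefficient (n+2)(n+1) a_{n+2} at x^n;
5 y'(x) has coefficient 5 (n+1) a_{n+1} at x^n;
-5 y(x) has coefficient -5 a_n at x^n.
Matching x^n: (n+2)(n+1) a_{n+2} + 5 (n+1) a_{n+1} - 5 a_n = 0.
Thus a_{n+2} = [-5 (n+1) a_{n+1} + 5 a_n] / ((n+1)(n+2)).

Check with a_0 = 3, a_1 = -2 (apply the recurrence for n = 0, 1, 2, 3): a_0 = 3, a_1 = -2, a_2 = 25/2, a_3 = -45/2, a_4 = 100/3, a_5 = -935/24.

a_(n+2) = [-5 (n+1) a_(n+1) + 5 a_n] / ((n+1)(n+2)); check: a_0 = 3, a_1 = -2, a_2 = 25/2, a_3 = -45/2, a_4 = 100/3, a_5 = -935/24


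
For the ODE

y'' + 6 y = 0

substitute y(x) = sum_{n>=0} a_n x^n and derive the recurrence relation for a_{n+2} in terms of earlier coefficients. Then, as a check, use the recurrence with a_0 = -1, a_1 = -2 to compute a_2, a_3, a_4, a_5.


Substitute y = sum_n a_n x^n into y'' + (const) y = 0.
y''(x) = sum_{n>=0} (n+2)(n+1) a_{n+2} x^n.
The ODE becomes sum_n [(n+2)(n+1) a_{n+2} + 6 a_n] x^n = 0.
Setting each coefficient to zero gives the recurrence:
  (n+2)(n+1) a_{n+2} + 6 a_n = 0,
  a_{n+2} = -6 / ((n+1)(n+2)) a_n.

Check with a_0 = -1, a_1 = -2 (apply the recurrence for n = 0, 1, 2, 3): a_0 = -1, a_1 = -2, a_2 = 3, a_3 = 2, a_4 = -3/2, a_5 = -3/5.

a_{n+2} = -6/((n+1)(n+2)) * a_n; check: a_0 = -1, a_1 = -2, a_2 = 3, a_3 = 2, a_4 = -3/2, a_5 = -3/5


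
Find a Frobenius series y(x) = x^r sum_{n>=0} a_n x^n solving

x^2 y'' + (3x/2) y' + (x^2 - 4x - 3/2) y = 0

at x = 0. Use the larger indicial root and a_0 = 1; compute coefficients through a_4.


Write in Frobenius form y'' + (p(x)/x) y' + (q(x)/x^2) y = 0:
  p(x) = 3/2,  q(x) = x^2 - 4x - 3/2.
Indicial equation: r(r-1) + (3/2) r + (-3/2) = 0 -> roots r_1 = 1, r_2 = -3/2.
Take r = r_1 = 1. Let y(x) = x^r sum_{n>=0} a_n x^n with a_0 = 1.
Substitute y = x^r sum a_n x^n and match x^{r+n}. The recurrence is
  D(n) a_n - 4 a_{n-1} + 1 a_{n-2} = 0,  where D(n) = (r+n)(r+n-1) + (3/2)(r+n) + (-3/2).
  a_n = [4 a_{n-1} - 1 a_{n-2}] / D(n).
Since the indicial polynomial factors as (r - r_1)(r - r_2), D(n) = (r_1 + n - r_1)(r_1 + n - r_2) = n(n + 5/2).
Evaluating step by step (a_0 = 1):
  n = 1: D(1) = 1(1 + 5/2) = 7/2; numerator = 4(1) = 4; a_1 = (4)/(7/2) = 8/7
  n = 2: D(2) = 2(2 + 5/2) = 9; numerator = 4(8/7) - 1(1) = 25/7; a_2 = (25/7)/(9) = 25/63
  n = 3: D(3) = 3(3 + 5/2) = 33/2; numerator = 4(25/63) - 1(8/7) = 4/9; a_3 = (4/9)/(33/2) = 8/297
  n = 4: D(4) = 4(4 + 5/2) = 26; numerator = 4(8/297) - 1(25/63) = -601/2079; a_4 = (-601/2079)/(26) = -601/54054

r = 1; a_0 = 1; a_1 = 8/7; a_2 = 25/63; a_3 = 8/297; a_4 = -601/54054


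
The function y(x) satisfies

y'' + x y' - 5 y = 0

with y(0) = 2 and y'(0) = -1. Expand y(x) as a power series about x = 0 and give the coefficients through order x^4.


Ansatz: y(x) = sum_{n>=0} a_n x^n, so y'(x) = sum_{n>=1} n a_n x^(n-1) and y''(x) = sum_{n>=2} n(n-1) a_n x^(n-2).
Substitute into P(x) y'' + Q(x) y' + R(x) y = 0 with P(x) = 1, Q(x) = x, R(x) = -5, and match powers of x.
Initial conditions: a_0 = 2, a_1 = -1.
Setting the coefficient of each power of x to zero and solving order by order (substituting the coefficients already found):
  x^0: 2 a_2 - 5 a_0 = 0  ->  2 a_2 = 5 a_0 = 10  ->  a_2 = 5
  x^1: 6 a_3 - 4 a_1 = 0  ->  6 a_3 = 4 a_1 = -4  ->  a_3 = -2/3
  x^2: 12 a_4 - 3 a_2 = 0  ->  12 a_4 = 3 a_2 = 15  ->  a_4 = 5/4
Truncated series: y(x) = 2 - x + 5 x^2 - (2/3) x^3 + (5/4) x^4 + O(x^5).

a_0 = 2; a_1 = -1; a_2 = 5; a_3 = -2/3; a_4 = 5/4
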